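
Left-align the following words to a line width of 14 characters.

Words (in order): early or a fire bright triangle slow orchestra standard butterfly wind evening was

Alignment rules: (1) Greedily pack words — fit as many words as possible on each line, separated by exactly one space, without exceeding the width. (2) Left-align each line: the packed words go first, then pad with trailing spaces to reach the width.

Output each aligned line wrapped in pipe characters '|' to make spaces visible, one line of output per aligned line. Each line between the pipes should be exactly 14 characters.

Answer: |early or a    |
|fire bright   |
|triangle slow |
|orchestra     |
|standard      |
|butterfly wind|
|evening was   |

Derivation:
Line 1: ['early', 'or', 'a'] (min_width=10, slack=4)
Line 2: ['fire', 'bright'] (min_width=11, slack=3)
Line 3: ['triangle', 'slow'] (min_width=13, slack=1)
Line 4: ['orchestra'] (min_width=9, slack=5)
Line 5: ['standard'] (min_width=8, slack=6)
Line 6: ['butterfly', 'wind'] (min_width=14, slack=0)
Line 7: ['evening', 'was'] (min_width=11, slack=3)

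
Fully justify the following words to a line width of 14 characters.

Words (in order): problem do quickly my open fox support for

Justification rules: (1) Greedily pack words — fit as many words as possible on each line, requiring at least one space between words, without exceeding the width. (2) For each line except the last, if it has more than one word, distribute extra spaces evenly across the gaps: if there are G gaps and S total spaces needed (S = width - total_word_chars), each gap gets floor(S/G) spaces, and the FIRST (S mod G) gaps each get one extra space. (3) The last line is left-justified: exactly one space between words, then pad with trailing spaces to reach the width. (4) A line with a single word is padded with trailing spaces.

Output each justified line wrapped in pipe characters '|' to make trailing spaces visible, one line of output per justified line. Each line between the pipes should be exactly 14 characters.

Answer: |problem     do|
|quickly     my|
|open       fox|
|support for   |

Derivation:
Line 1: ['problem', 'do'] (min_width=10, slack=4)
Line 2: ['quickly', 'my'] (min_width=10, slack=4)
Line 3: ['open', 'fox'] (min_width=8, slack=6)
Line 4: ['support', 'for'] (min_width=11, slack=3)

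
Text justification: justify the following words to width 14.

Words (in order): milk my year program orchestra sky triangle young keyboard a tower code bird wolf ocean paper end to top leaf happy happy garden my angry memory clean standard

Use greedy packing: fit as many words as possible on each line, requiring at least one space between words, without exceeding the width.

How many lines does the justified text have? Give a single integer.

Answer: 14

Derivation:
Line 1: ['milk', 'my', 'year'] (min_width=12, slack=2)
Line 2: ['program'] (min_width=7, slack=7)
Line 3: ['orchestra', 'sky'] (min_width=13, slack=1)
Line 4: ['triangle', 'young'] (min_width=14, slack=0)
Line 5: ['keyboard', 'a'] (min_width=10, slack=4)
Line 6: ['tower', 'code'] (min_width=10, slack=4)
Line 7: ['bird', 'wolf'] (min_width=9, slack=5)
Line 8: ['ocean', 'paper'] (min_width=11, slack=3)
Line 9: ['end', 'to', 'top'] (min_width=10, slack=4)
Line 10: ['leaf', 'happy'] (min_width=10, slack=4)
Line 11: ['happy', 'garden'] (min_width=12, slack=2)
Line 12: ['my', 'angry'] (min_width=8, slack=6)
Line 13: ['memory', 'clean'] (min_width=12, slack=2)
Line 14: ['standard'] (min_width=8, slack=6)
Total lines: 14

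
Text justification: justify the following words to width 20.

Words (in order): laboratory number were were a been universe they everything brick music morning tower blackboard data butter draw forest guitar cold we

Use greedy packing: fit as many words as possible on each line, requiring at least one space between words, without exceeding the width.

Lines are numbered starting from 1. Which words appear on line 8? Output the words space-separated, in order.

Line 1: ['laboratory', 'number'] (min_width=17, slack=3)
Line 2: ['were', 'were', 'a', 'been'] (min_width=16, slack=4)
Line 3: ['universe', 'they'] (min_width=13, slack=7)
Line 4: ['everything', 'brick'] (min_width=16, slack=4)
Line 5: ['music', 'morning', 'tower'] (min_width=19, slack=1)
Line 6: ['blackboard', 'data'] (min_width=15, slack=5)
Line 7: ['butter', 'draw', 'forest'] (min_width=18, slack=2)
Line 8: ['guitar', 'cold', 'we'] (min_width=14, slack=6)

Answer: guitar cold we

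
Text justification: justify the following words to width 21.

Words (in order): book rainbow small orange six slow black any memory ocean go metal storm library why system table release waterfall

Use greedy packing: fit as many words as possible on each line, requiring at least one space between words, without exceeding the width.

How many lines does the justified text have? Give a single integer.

Line 1: ['book', 'rainbow', 'small'] (min_width=18, slack=3)
Line 2: ['orange', 'six', 'slow', 'black'] (min_width=21, slack=0)
Line 3: ['any', 'memory', 'ocean', 'go'] (min_width=19, slack=2)
Line 4: ['metal', 'storm', 'library'] (min_width=19, slack=2)
Line 5: ['why', 'system', 'table'] (min_width=16, slack=5)
Line 6: ['release', 'waterfall'] (min_width=17, slack=4)
Total lines: 6

Answer: 6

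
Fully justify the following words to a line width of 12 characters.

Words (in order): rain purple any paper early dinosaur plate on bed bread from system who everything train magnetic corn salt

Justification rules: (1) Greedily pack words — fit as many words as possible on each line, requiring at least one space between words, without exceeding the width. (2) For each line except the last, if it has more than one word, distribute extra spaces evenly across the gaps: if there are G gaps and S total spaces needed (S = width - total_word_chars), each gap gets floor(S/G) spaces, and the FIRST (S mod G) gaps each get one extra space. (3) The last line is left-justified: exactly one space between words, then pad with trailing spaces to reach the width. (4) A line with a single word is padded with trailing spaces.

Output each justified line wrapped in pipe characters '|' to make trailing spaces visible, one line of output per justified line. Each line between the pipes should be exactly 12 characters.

Answer: |rain  purple|
|any    paper|
|early       |
|dinosaur    |
|plate on bed|
|bread   from|
|system   who|
|everything  |
|train       |
|magnetic    |
|corn salt   |

Derivation:
Line 1: ['rain', 'purple'] (min_width=11, slack=1)
Line 2: ['any', 'paper'] (min_width=9, slack=3)
Line 3: ['early'] (min_width=5, slack=7)
Line 4: ['dinosaur'] (min_width=8, slack=4)
Line 5: ['plate', 'on', 'bed'] (min_width=12, slack=0)
Line 6: ['bread', 'from'] (min_width=10, slack=2)
Line 7: ['system', 'who'] (min_width=10, slack=2)
Line 8: ['everything'] (min_width=10, slack=2)
Line 9: ['train'] (min_width=5, slack=7)
Line 10: ['magnetic'] (min_width=8, slack=4)
Line 11: ['corn', 'salt'] (min_width=9, slack=3)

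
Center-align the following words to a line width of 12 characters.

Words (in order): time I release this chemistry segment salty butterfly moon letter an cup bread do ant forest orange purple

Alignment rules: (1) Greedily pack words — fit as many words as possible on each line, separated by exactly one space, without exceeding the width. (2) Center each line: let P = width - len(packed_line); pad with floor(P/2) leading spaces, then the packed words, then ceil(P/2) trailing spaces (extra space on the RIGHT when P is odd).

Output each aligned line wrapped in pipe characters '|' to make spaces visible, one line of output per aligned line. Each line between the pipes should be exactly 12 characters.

Answer: |   time I   |
|release this|
| chemistry  |
|  segment   |
|   salty    |
| butterfly  |
|moon letter |
|an cup bread|
|   do ant   |
|   forest   |
|   orange   |
|   purple   |

Derivation:
Line 1: ['time', 'I'] (min_width=6, slack=6)
Line 2: ['release', 'this'] (min_width=12, slack=0)
Line 3: ['chemistry'] (min_width=9, slack=3)
Line 4: ['segment'] (min_width=7, slack=5)
Line 5: ['salty'] (min_width=5, slack=7)
Line 6: ['butterfly'] (min_width=9, slack=3)
Line 7: ['moon', 'letter'] (min_width=11, slack=1)
Line 8: ['an', 'cup', 'bread'] (min_width=12, slack=0)
Line 9: ['do', 'ant'] (min_width=6, slack=6)
Line 10: ['forest'] (min_width=6, slack=6)
Line 11: ['orange'] (min_width=6, slack=6)
Line 12: ['purple'] (min_width=6, slack=6)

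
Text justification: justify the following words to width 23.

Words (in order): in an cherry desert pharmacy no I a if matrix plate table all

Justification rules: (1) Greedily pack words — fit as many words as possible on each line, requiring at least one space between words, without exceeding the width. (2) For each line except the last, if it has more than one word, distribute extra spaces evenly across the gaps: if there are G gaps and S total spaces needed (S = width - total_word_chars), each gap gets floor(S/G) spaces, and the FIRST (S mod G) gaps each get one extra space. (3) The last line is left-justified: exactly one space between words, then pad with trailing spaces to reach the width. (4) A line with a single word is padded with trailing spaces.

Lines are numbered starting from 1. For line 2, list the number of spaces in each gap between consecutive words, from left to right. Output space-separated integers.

Answer: 3 2 2 2

Derivation:
Line 1: ['in', 'an', 'cherry', 'desert'] (min_width=19, slack=4)
Line 2: ['pharmacy', 'no', 'I', 'a', 'if'] (min_width=18, slack=5)
Line 3: ['matrix', 'plate', 'table', 'all'] (min_width=22, slack=1)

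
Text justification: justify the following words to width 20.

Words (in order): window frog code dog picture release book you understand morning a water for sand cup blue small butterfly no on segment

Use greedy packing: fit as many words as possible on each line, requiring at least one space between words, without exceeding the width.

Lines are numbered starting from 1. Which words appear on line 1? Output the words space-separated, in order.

Answer: window frog code dog

Derivation:
Line 1: ['window', 'frog', 'code', 'dog'] (min_width=20, slack=0)
Line 2: ['picture', 'release', 'book'] (min_width=20, slack=0)
Line 3: ['you', 'understand'] (min_width=14, slack=6)
Line 4: ['morning', 'a', 'water', 'for'] (min_width=19, slack=1)
Line 5: ['sand', 'cup', 'blue', 'small'] (min_width=19, slack=1)
Line 6: ['butterfly', 'no', 'on'] (min_width=15, slack=5)
Line 7: ['segment'] (min_width=7, slack=13)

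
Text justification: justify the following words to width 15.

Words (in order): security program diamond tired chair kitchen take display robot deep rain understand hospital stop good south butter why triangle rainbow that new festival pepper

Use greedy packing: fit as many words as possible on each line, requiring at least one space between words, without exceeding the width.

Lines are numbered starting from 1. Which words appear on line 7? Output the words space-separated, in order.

Line 1: ['security'] (min_width=8, slack=7)
Line 2: ['program', 'diamond'] (min_width=15, slack=0)
Line 3: ['tired', 'chair'] (min_width=11, slack=4)
Line 4: ['kitchen', 'take'] (min_width=12, slack=3)
Line 5: ['display', 'robot'] (min_width=13, slack=2)
Line 6: ['deep', 'rain'] (min_width=9, slack=6)
Line 7: ['understand'] (min_width=10, slack=5)
Line 8: ['hospital', 'stop'] (min_width=13, slack=2)
Line 9: ['good', 'south'] (min_width=10, slack=5)
Line 10: ['butter', 'why'] (min_width=10, slack=5)
Line 11: ['triangle'] (min_width=8, slack=7)
Line 12: ['rainbow', 'that'] (min_width=12, slack=3)
Line 13: ['new', 'festival'] (min_width=12, slack=3)
Line 14: ['pepper'] (min_width=6, slack=9)

Answer: understand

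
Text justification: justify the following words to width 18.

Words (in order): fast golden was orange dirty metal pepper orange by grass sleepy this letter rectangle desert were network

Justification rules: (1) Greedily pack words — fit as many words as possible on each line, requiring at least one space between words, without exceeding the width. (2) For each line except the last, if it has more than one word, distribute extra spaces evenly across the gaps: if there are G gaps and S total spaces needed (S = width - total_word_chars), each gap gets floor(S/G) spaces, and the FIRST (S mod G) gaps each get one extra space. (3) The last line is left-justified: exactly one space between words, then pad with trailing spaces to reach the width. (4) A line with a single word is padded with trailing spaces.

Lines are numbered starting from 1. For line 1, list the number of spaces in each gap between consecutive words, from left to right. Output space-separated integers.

Answer: 3 2

Derivation:
Line 1: ['fast', 'golden', 'was'] (min_width=15, slack=3)
Line 2: ['orange', 'dirty', 'metal'] (min_width=18, slack=0)
Line 3: ['pepper', 'orange', 'by'] (min_width=16, slack=2)
Line 4: ['grass', 'sleepy', 'this'] (min_width=17, slack=1)
Line 5: ['letter', 'rectangle'] (min_width=16, slack=2)
Line 6: ['desert', 'were'] (min_width=11, slack=7)
Line 7: ['network'] (min_width=7, slack=11)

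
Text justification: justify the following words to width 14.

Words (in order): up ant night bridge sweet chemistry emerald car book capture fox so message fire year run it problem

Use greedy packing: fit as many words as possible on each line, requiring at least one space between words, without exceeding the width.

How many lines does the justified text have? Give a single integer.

Line 1: ['up', 'ant', 'night'] (min_width=12, slack=2)
Line 2: ['bridge', 'sweet'] (min_width=12, slack=2)
Line 3: ['chemistry'] (min_width=9, slack=5)
Line 4: ['emerald', 'car'] (min_width=11, slack=3)
Line 5: ['book', 'capture'] (min_width=12, slack=2)
Line 6: ['fox', 'so', 'message'] (min_width=14, slack=0)
Line 7: ['fire', 'year', 'run'] (min_width=13, slack=1)
Line 8: ['it', 'problem'] (min_width=10, slack=4)
Total lines: 8

Answer: 8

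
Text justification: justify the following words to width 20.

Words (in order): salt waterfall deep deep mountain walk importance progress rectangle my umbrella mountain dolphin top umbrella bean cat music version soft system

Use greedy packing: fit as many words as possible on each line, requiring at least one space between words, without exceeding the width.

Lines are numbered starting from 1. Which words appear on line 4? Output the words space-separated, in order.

Answer: rectangle my

Derivation:
Line 1: ['salt', 'waterfall', 'deep'] (min_width=19, slack=1)
Line 2: ['deep', 'mountain', 'walk'] (min_width=18, slack=2)
Line 3: ['importance', 'progress'] (min_width=19, slack=1)
Line 4: ['rectangle', 'my'] (min_width=12, slack=8)
Line 5: ['umbrella', 'mountain'] (min_width=17, slack=3)
Line 6: ['dolphin', 'top', 'umbrella'] (min_width=20, slack=0)
Line 7: ['bean', 'cat', 'music'] (min_width=14, slack=6)
Line 8: ['version', 'soft', 'system'] (min_width=19, slack=1)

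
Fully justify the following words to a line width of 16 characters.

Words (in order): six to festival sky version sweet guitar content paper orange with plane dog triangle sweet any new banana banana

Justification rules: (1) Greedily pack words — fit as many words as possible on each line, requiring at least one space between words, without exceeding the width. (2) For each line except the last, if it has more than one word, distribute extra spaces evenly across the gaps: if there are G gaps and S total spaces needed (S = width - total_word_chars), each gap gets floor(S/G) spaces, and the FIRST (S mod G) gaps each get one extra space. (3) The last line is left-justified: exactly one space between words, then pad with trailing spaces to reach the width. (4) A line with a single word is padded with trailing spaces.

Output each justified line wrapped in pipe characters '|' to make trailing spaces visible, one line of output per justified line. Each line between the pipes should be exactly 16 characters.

Line 1: ['six', 'to', 'festival'] (min_width=15, slack=1)
Line 2: ['sky', 'version'] (min_width=11, slack=5)
Line 3: ['sweet', 'guitar'] (min_width=12, slack=4)
Line 4: ['content', 'paper'] (min_width=13, slack=3)
Line 5: ['orange', 'with'] (min_width=11, slack=5)
Line 6: ['plane', 'dog'] (min_width=9, slack=7)
Line 7: ['triangle', 'sweet'] (min_width=14, slack=2)
Line 8: ['any', 'new', 'banana'] (min_width=14, slack=2)
Line 9: ['banana'] (min_width=6, slack=10)

Answer: |six  to festival|
|sky      version|
|sweet     guitar|
|content    paper|
|orange      with|
|plane        dog|
|triangle   sweet|
|any  new  banana|
|banana          |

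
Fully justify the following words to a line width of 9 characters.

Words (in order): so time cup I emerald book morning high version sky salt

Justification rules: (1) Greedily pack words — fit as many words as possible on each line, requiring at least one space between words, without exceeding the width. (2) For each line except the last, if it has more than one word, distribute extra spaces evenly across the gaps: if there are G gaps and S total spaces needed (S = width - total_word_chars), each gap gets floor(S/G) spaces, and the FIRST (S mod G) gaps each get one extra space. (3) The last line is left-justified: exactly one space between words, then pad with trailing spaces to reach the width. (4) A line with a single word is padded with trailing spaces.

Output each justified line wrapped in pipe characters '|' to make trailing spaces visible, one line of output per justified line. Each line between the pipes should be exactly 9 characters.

Answer: |so   time|
|cup     I|
|emerald  |
|book     |
|morning  |
|high     |
|version  |
|sky salt |

Derivation:
Line 1: ['so', 'time'] (min_width=7, slack=2)
Line 2: ['cup', 'I'] (min_width=5, slack=4)
Line 3: ['emerald'] (min_width=7, slack=2)
Line 4: ['book'] (min_width=4, slack=5)
Line 5: ['morning'] (min_width=7, slack=2)
Line 6: ['high'] (min_width=4, slack=5)
Line 7: ['version'] (min_width=7, slack=2)
Line 8: ['sky', 'salt'] (min_width=8, slack=1)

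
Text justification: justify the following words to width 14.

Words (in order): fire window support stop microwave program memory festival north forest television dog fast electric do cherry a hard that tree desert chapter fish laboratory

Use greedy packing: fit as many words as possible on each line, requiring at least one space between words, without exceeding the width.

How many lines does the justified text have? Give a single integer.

Answer: 13

Derivation:
Line 1: ['fire', 'window'] (min_width=11, slack=3)
Line 2: ['support', 'stop'] (min_width=12, slack=2)
Line 3: ['microwave'] (min_width=9, slack=5)
Line 4: ['program', 'memory'] (min_width=14, slack=0)
Line 5: ['festival', 'north'] (min_width=14, slack=0)
Line 6: ['forest'] (min_width=6, slack=8)
Line 7: ['television', 'dog'] (min_width=14, slack=0)
Line 8: ['fast', 'electric'] (min_width=13, slack=1)
Line 9: ['do', 'cherry', 'a'] (min_width=11, slack=3)
Line 10: ['hard', 'that', 'tree'] (min_width=14, slack=0)
Line 11: ['desert', 'chapter'] (min_width=14, slack=0)
Line 12: ['fish'] (min_width=4, slack=10)
Line 13: ['laboratory'] (min_width=10, slack=4)
Total lines: 13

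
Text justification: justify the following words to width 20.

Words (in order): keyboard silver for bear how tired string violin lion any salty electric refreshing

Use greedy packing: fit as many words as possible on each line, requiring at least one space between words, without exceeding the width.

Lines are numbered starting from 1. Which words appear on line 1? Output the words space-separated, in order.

Line 1: ['keyboard', 'silver', 'for'] (min_width=19, slack=1)
Line 2: ['bear', 'how', 'tired'] (min_width=14, slack=6)
Line 3: ['string', 'violin', 'lion'] (min_width=18, slack=2)
Line 4: ['any', 'salty', 'electric'] (min_width=18, slack=2)
Line 5: ['refreshing'] (min_width=10, slack=10)

Answer: keyboard silver for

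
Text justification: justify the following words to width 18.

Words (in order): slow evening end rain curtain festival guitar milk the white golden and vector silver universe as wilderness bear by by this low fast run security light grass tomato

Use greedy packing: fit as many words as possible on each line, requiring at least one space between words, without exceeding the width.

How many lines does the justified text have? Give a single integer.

Answer: 10

Derivation:
Line 1: ['slow', 'evening', 'end'] (min_width=16, slack=2)
Line 2: ['rain', 'curtain'] (min_width=12, slack=6)
Line 3: ['festival', 'guitar'] (min_width=15, slack=3)
Line 4: ['milk', 'the', 'white'] (min_width=14, slack=4)
Line 5: ['golden', 'and', 'vector'] (min_width=17, slack=1)
Line 6: ['silver', 'universe', 'as'] (min_width=18, slack=0)
Line 7: ['wilderness', 'bear', 'by'] (min_width=18, slack=0)
Line 8: ['by', 'this', 'low', 'fast'] (min_width=16, slack=2)
Line 9: ['run', 'security', 'light'] (min_width=18, slack=0)
Line 10: ['grass', 'tomato'] (min_width=12, slack=6)
Total lines: 10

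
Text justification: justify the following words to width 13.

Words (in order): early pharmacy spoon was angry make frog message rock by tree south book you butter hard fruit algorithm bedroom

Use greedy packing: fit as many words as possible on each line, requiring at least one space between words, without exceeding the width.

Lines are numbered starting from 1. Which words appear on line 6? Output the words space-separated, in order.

Line 1: ['early'] (min_width=5, slack=8)
Line 2: ['pharmacy'] (min_width=8, slack=5)
Line 3: ['spoon', 'was'] (min_width=9, slack=4)
Line 4: ['angry', 'make'] (min_width=10, slack=3)
Line 5: ['frog', 'message'] (min_width=12, slack=1)
Line 6: ['rock', 'by', 'tree'] (min_width=12, slack=1)
Line 7: ['south', 'book'] (min_width=10, slack=3)
Line 8: ['you', 'butter'] (min_width=10, slack=3)
Line 9: ['hard', 'fruit'] (min_width=10, slack=3)
Line 10: ['algorithm'] (min_width=9, slack=4)
Line 11: ['bedroom'] (min_width=7, slack=6)

Answer: rock by tree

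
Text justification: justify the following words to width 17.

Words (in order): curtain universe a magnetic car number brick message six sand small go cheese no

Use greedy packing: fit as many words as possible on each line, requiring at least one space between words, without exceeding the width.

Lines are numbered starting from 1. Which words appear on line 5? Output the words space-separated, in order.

Answer: small go cheese

Derivation:
Line 1: ['curtain', 'universe'] (min_width=16, slack=1)
Line 2: ['a', 'magnetic', 'car'] (min_width=14, slack=3)
Line 3: ['number', 'brick'] (min_width=12, slack=5)
Line 4: ['message', 'six', 'sand'] (min_width=16, slack=1)
Line 5: ['small', 'go', 'cheese'] (min_width=15, slack=2)
Line 6: ['no'] (min_width=2, slack=15)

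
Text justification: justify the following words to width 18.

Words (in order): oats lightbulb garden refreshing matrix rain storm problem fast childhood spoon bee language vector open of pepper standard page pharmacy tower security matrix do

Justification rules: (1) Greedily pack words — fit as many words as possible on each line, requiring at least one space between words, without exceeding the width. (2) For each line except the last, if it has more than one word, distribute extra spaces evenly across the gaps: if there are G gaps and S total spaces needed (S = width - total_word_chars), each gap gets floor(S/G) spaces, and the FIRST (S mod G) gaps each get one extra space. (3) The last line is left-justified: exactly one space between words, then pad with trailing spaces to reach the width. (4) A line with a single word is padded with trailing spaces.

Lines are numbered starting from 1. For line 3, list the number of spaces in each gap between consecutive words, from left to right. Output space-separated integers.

Answer: 2 1

Derivation:
Line 1: ['oats', 'lightbulb'] (min_width=14, slack=4)
Line 2: ['garden', 'refreshing'] (min_width=17, slack=1)
Line 3: ['matrix', 'rain', 'storm'] (min_width=17, slack=1)
Line 4: ['problem', 'fast'] (min_width=12, slack=6)
Line 5: ['childhood', 'spoon'] (min_width=15, slack=3)
Line 6: ['bee', 'language'] (min_width=12, slack=6)
Line 7: ['vector', 'open', 'of'] (min_width=14, slack=4)
Line 8: ['pepper', 'standard'] (min_width=15, slack=3)
Line 9: ['page', 'pharmacy'] (min_width=13, slack=5)
Line 10: ['tower', 'security'] (min_width=14, slack=4)
Line 11: ['matrix', 'do'] (min_width=9, slack=9)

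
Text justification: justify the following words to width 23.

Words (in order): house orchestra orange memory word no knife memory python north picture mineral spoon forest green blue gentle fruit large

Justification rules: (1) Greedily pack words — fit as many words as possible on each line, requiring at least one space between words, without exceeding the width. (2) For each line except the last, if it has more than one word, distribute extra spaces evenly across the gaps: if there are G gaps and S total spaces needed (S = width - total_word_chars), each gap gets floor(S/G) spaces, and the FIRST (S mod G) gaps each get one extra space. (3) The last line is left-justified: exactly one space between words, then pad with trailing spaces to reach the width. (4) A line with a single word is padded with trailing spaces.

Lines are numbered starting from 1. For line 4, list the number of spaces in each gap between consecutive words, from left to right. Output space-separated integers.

Answer: 2 2

Derivation:
Line 1: ['house', 'orchestra', 'orange'] (min_width=22, slack=1)
Line 2: ['memory', 'word', 'no', 'knife'] (min_width=20, slack=3)
Line 3: ['memory', 'python', 'north'] (min_width=19, slack=4)
Line 4: ['picture', 'mineral', 'spoon'] (min_width=21, slack=2)
Line 5: ['forest', 'green', 'blue'] (min_width=17, slack=6)
Line 6: ['gentle', 'fruit', 'large'] (min_width=18, slack=5)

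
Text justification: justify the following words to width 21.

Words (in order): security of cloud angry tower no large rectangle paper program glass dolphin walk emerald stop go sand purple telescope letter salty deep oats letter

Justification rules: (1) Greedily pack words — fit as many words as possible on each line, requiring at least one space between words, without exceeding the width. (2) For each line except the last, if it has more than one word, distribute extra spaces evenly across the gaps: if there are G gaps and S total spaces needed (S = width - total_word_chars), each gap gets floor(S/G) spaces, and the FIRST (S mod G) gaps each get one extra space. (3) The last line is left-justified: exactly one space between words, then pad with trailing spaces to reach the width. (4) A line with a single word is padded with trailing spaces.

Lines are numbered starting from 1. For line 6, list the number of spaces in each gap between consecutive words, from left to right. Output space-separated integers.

Line 1: ['security', 'of', 'cloud'] (min_width=17, slack=4)
Line 2: ['angry', 'tower', 'no', 'large'] (min_width=20, slack=1)
Line 3: ['rectangle', 'paper'] (min_width=15, slack=6)
Line 4: ['program', 'glass', 'dolphin'] (min_width=21, slack=0)
Line 5: ['walk', 'emerald', 'stop', 'go'] (min_width=20, slack=1)
Line 6: ['sand', 'purple', 'telescope'] (min_width=21, slack=0)
Line 7: ['letter', 'salty', 'deep'] (min_width=17, slack=4)
Line 8: ['oats', 'letter'] (min_width=11, slack=10)

Answer: 1 1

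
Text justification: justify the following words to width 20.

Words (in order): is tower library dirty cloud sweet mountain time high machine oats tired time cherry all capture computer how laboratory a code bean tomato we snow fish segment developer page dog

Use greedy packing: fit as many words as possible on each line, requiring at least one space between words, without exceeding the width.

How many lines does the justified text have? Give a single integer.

Line 1: ['is', 'tower', 'library'] (min_width=16, slack=4)
Line 2: ['dirty', 'cloud', 'sweet'] (min_width=17, slack=3)
Line 3: ['mountain', 'time', 'high'] (min_width=18, slack=2)
Line 4: ['machine', 'oats', 'tired'] (min_width=18, slack=2)
Line 5: ['time', 'cherry', 'all'] (min_width=15, slack=5)
Line 6: ['capture', 'computer', 'how'] (min_width=20, slack=0)
Line 7: ['laboratory', 'a', 'code'] (min_width=17, slack=3)
Line 8: ['bean', 'tomato', 'we', 'snow'] (min_width=19, slack=1)
Line 9: ['fish', 'segment'] (min_width=12, slack=8)
Line 10: ['developer', 'page', 'dog'] (min_width=18, slack=2)
Total lines: 10

Answer: 10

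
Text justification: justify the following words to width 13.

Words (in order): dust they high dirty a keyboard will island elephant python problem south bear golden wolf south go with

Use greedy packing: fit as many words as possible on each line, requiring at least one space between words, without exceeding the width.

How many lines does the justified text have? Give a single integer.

Line 1: ['dust', 'they'] (min_width=9, slack=4)
Line 2: ['high', 'dirty', 'a'] (min_width=12, slack=1)
Line 3: ['keyboard', 'will'] (min_width=13, slack=0)
Line 4: ['island'] (min_width=6, slack=7)
Line 5: ['elephant'] (min_width=8, slack=5)
Line 6: ['python'] (min_width=6, slack=7)
Line 7: ['problem', 'south'] (min_width=13, slack=0)
Line 8: ['bear', 'golden'] (min_width=11, slack=2)
Line 9: ['wolf', 'south', 'go'] (min_width=13, slack=0)
Line 10: ['with'] (min_width=4, slack=9)
Total lines: 10

Answer: 10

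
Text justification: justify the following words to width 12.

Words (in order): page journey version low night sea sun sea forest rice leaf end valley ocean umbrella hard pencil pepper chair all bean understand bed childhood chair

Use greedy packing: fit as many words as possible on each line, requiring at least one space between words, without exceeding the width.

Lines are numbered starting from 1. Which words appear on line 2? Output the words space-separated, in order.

Line 1: ['page', 'journey'] (min_width=12, slack=0)
Line 2: ['version', 'low'] (min_width=11, slack=1)
Line 3: ['night', 'sea'] (min_width=9, slack=3)
Line 4: ['sun', 'sea'] (min_width=7, slack=5)
Line 5: ['forest', 'rice'] (min_width=11, slack=1)
Line 6: ['leaf', 'end'] (min_width=8, slack=4)
Line 7: ['valley', 'ocean'] (min_width=12, slack=0)
Line 8: ['umbrella'] (min_width=8, slack=4)
Line 9: ['hard', 'pencil'] (min_width=11, slack=1)
Line 10: ['pepper', 'chair'] (min_width=12, slack=0)
Line 11: ['all', 'bean'] (min_width=8, slack=4)
Line 12: ['understand'] (min_width=10, slack=2)
Line 13: ['bed'] (min_width=3, slack=9)
Line 14: ['childhood'] (min_width=9, slack=3)
Line 15: ['chair'] (min_width=5, slack=7)

Answer: version low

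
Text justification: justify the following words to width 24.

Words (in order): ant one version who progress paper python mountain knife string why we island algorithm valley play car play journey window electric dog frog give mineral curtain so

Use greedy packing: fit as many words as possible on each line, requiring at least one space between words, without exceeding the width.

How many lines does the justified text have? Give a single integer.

Answer: 8

Derivation:
Line 1: ['ant', 'one', 'version', 'who'] (min_width=19, slack=5)
Line 2: ['progress', 'paper', 'python'] (min_width=21, slack=3)
Line 3: ['mountain', 'knife', 'string'] (min_width=21, slack=3)
Line 4: ['why', 'we', 'island', 'algorithm'] (min_width=23, slack=1)
Line 5: ['valley', 'play', 'car', 'play'] (min_width=20, slack=4)
Line 6: ['journey', 'window', 'electric'] (min_width=23, slack=1)
Line 7: ['dog', 'frog', 'give', 'mineral'] (min_width=21, slack=3)
Line 8: ['curtain', 'so'] (min_width=10, slack=14)
Total lines: 8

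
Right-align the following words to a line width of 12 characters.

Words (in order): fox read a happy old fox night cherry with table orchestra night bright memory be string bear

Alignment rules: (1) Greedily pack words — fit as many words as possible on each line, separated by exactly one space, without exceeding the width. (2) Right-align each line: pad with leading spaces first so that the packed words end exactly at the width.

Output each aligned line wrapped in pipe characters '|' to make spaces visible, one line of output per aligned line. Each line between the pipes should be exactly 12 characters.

Line 1: ['fox', 'read', 'a'] (min_width=10, slack=2)
Line 2: ['happy', 'old'] (min_width=9, slack=3)
Line 3: ['fox', 'night'] (min_width=9, slack=3)
Line 4: ['cherry', 'with'] (min_width=11, slack=1)
Line 5: ['table'] (min_width=5, slack=7)
Line 6: ['orchestra'] (min_width=9, slack=3)
Line 7: ['night', 'bright'] (min_width=12, slack=0)
Line 8: ['memory', 'be'] (min_width=9, slack=3)
Line 9: ['string', 'bear'] (min_width=11, slack=1)

Answer: |  fox read a|
|   happy old|
|   fox night|
| cherry with|
|       table|
|   orchestra|
|night bright|
|   memory be|
| string bear|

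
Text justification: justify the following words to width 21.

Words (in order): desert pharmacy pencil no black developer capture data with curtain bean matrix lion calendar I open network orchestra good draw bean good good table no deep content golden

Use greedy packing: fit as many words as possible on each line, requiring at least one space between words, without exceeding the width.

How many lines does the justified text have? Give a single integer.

Answer: 10

Derivation:
Line 1: ['desert', 'pharmacy'] (min_width=15, slack=6)
Line 2: ['pencil', 'no', 'black'] (min_width=15, slack=6)
Line 3: ['developer', 'capture'] (min_width=17, slack=4)
Line 4: ['data', 'with', 'curtain'] (min_width=17, slack=4)
Line 5: ['bean', 'matrix', 'lion'] (min_width=16, slack=5)
Line 6: ['calendar', 'I', 'open'] (min_width=15, slack=6)
Line 7: ['network', 'orchestra'] (min_width=17, slack=4)
Line 8: ['good', 'draw', 'bean', 'good'] (min_width=19, slack=2)
Line 9: ['good', 'table', 'no', 'deep'] (min_width=18, slack=3)
Line 10: ['content', 'golden'] (min_width=14, slack=7)
Total lines: 10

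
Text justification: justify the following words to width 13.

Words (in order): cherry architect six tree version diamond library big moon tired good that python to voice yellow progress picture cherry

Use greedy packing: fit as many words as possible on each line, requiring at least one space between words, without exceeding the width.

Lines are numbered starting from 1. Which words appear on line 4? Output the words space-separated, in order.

Line 1: ['cherry'] (min_width=6, slack=7)
Line 2: ['architect', 'six'] (min_width=13, slack=0)
Line 3: ['tree', 'version'] (min_width=12, slack=1)
Line 4: ['diamond'] (min_width=7, slack=6)
Line 5: ['library', 'big'] (min_width=11, slack=2)
Line 6: ['moon', 'tired'] (min_width=10, slack=3)
Line 7: ['good', 'that'] (min_width=9, slack=4)
Line 8: ['python', 'to'] (min_width=9, slack=4)
Line 9: ['voice', 'yellow'] (min_width=12, slack=1)
Line 10: ['progress'] (min_width=8, slack=5)
Line 11: ['picture'] (min_width=7, slack=6)
Line 12: ['cherry'] (min_width=6, slack=7)

Answer: diamond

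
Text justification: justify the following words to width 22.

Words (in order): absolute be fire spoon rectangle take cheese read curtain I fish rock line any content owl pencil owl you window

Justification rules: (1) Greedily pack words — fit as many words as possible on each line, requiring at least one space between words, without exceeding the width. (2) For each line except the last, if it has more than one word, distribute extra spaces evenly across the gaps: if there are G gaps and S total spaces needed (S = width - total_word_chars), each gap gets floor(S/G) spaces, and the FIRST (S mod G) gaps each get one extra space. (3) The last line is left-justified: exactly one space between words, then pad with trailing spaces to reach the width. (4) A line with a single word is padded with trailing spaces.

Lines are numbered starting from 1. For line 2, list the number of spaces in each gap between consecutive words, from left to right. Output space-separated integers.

Answer: 2 1

Derivation:
Line 1: ['absolute', 'be', 'fire', 'spoon'] (min_width=22, slack=0)
Line 2: ['rectangle', 'take', 'cheese'] (min_width=21, slack=1)
Line 3: ['read', 'curtain', 'I', 'fish'] (min_width=19, slack=3)
Line 4: ['rock', 'line', 'any', 'content'] (min_width=21, slack=1)
Line 5: ['owl', 'pencil', 'owl', 'you'] (min_width=18, slack=4)
Line 6: ['window'] (min_width=6, slack=16)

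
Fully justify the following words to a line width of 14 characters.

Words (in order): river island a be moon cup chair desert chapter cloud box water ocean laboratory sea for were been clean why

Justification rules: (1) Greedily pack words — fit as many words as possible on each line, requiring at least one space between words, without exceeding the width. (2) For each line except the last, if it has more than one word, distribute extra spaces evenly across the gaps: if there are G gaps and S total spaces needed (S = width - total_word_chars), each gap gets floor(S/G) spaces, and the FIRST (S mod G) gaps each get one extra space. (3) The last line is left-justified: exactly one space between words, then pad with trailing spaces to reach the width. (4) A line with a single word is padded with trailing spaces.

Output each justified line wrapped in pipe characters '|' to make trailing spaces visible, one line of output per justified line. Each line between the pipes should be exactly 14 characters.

Line 1: ['river', 'island', 'a'] (min_width=14, slack=0)
Line 2: ['be', 'moon', 'cup'] (min_width=11, slack=3)
Line 3: ['chair', 'desert'] (min_width=12, slack=2)
Line 4: ['chapter', 'cloud'] (min_width=13, slack=1)
Line 5: ['box', 'water'] (min_width=9, slack=5)
Line 6: ['ocean'] (min_width=5, slack=9)
Line 7: ['laboratory', 'sea'] (min_width=14, slack=0)
Line 8: ['for', 'were', 'been'] (min_width=13, slack=1)
Line 9: ['clean', 'why'] (min_width=9, slack=5)

Answer: |river island a|
|be   moon  cup|
|chair   desert|
|chapter  cloud|
|box      water|
|ocean         |
|laboratory sea|
|for  were been|
|clean why     |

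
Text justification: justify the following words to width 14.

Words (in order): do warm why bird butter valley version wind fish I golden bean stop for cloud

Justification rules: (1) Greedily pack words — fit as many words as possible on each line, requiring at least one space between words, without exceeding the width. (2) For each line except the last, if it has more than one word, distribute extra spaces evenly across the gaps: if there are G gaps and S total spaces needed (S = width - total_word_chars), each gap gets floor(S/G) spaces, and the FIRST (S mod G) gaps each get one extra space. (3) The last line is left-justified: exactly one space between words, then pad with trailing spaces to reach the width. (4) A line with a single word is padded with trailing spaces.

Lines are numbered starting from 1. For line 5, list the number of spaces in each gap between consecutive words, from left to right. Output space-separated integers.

Line 1: ['do', 'warm', 'why'] (min_width=11, slack=3)
Line 2: ['bird', 'butter'] (min_width=11, slack=3)
Line 3: ['valley', 'version'] (min_width=14, slack=0)
Line 4: ['wind', 'fish', 'I'] (min_width=11, slack=3)
Line 5: ['golden', 'bean'] (min_width=11, slack=3)
Line 6: ['stop', 'for', 'cloud'] (min_width=14, slack=0)

Answer: 4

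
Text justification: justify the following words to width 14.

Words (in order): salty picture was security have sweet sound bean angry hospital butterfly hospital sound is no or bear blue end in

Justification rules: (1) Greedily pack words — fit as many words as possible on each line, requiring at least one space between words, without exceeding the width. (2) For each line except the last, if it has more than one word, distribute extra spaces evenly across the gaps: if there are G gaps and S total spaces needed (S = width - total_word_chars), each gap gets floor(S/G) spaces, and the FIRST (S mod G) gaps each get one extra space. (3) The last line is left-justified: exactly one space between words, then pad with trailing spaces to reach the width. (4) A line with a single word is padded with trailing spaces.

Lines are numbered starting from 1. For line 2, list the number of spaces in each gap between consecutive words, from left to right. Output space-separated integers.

Line 1: ['salty', 'picture'] (min_width=13, slack=1)
Line 2: ['was', 'security'] (min_width=12, slack=2)
Line 3: ['have', 'sweet'] (min_width=10, slack=4)
Line 4: ['sound', 'bean'] (min_width=10, slack=4)
Line 5: ['angry', 'hospital'] (min_width=14, slack=0)
Line 6: ['butterfly'] (min_width=9, slack=5)
Line 7: ['hospital', 'sound'] (min_width=14, slack=0)
Line 8: ['is', 'no', 'or', 'bear'] (min_width=13, slack=1)
Line 9: ['blue', 'end', 'in'] (min_width=11, slack=3)

Answer: 3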